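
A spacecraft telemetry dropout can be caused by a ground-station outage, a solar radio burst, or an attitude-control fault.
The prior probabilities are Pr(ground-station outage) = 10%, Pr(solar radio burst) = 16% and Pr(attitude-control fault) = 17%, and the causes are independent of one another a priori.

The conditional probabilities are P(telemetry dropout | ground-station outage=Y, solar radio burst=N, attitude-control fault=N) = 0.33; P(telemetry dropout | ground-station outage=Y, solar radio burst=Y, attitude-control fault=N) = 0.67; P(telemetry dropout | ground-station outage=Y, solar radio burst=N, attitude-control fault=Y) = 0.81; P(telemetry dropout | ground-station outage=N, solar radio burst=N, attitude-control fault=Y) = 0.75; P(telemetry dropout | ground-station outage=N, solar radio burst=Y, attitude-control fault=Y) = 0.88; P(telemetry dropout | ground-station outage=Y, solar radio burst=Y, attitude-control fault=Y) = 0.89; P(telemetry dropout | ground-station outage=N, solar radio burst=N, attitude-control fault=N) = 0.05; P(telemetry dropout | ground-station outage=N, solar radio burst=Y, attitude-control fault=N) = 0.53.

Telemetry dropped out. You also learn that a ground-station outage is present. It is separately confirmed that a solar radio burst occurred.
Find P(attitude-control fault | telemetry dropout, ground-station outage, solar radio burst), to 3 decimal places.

P(attitude-control fault | telemetry dropout, ground-station outage, solar radio burst) ≈ 0.214

Numerator (weight on configurations with attitude-control fault): 0.89·0.17 = 0.151300
The normalizing constant is 0.67·0.83 + 0.89·0.17 = 0.707400
Posterior = 0.151300 / 0.707400 ≈ 0.214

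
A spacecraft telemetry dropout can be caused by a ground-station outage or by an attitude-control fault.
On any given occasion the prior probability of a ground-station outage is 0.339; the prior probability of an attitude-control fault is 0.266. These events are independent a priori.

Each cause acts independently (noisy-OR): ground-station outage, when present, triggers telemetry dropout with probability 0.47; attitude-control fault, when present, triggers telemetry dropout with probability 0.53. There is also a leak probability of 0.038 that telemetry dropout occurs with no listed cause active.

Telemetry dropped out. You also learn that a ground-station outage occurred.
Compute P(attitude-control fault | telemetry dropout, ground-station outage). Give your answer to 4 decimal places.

Under noisy-OR, P(telemetry dropout | causes) = 1 − (1−0.038)·∏(1−qᵢ) over the active causes.
For the numerator, keep only attitude-control fault=true terms: 0.760366*0.266 = 0.202257
The normalizing constant is 0.49014*0.734 + 0.760366*0.266 = 0.562020
P(attitude-control fault | telemetry dropout, ground-station outage) = 0.202257/0.562020 ≈ 0.3599

P(attitude-control fault | telemetry dropout, ground-station outage) ≈ 0.3599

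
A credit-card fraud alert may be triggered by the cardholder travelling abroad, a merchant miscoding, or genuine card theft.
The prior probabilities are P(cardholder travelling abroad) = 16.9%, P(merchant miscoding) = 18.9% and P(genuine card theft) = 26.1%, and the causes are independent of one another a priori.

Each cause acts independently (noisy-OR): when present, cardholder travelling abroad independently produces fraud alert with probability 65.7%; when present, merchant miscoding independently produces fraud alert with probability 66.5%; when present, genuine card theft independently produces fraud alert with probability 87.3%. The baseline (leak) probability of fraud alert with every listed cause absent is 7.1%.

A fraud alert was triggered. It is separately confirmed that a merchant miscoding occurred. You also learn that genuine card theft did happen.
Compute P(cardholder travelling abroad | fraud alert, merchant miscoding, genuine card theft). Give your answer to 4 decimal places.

Under noisy-OR, P(fraud alert | causes) = 1 − (1−0.071)·∏(1−qᵢ) over the active causes.
By total probability over both values of cardholder travelling abroad:
  P(fraud alert | merchant miscoding, genuine card theft) = 0.960476×0.831 + 0.986443×0.169
        = 0.798156 + 0.166709 = 0.964865
Keeping only the cardholder travelling abroad-present terms gives 0.166709, so
  P(cardholder travelling abroad | fraud alert, merchant miscoding, genuine card theft) = 0.166709 / 0.964865 ≈ 0.1728

P(cardholder travelling abroad | fraud alert, merchant miscoding, genuine card theft) ≈ 0.1728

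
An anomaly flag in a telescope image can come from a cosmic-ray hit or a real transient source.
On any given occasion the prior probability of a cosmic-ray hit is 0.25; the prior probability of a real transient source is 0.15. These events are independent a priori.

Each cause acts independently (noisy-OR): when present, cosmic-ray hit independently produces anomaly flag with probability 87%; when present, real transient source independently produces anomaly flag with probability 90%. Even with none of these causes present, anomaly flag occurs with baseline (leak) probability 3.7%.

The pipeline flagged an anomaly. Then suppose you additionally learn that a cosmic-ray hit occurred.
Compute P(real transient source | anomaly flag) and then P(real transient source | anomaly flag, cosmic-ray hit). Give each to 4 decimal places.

Under noisy-OR, P(anomaly flag | causes) = 1 − (1−0.037)·∏(1−qᵢ) over the active causes.
Weight on real transient source=true, given the evidence: 0.101666 + 0.037031 = 0.138697
Denominator P(anomaly flag): 0.037·0.75·0.85 + 0.9037·0.75·0.15 + 0.87481·0.25·0.85 + 0.987481·0.25·0.15 = 0.348181
Posterior = 0.138697 / 0.348181 ≈ 0.3983

Now condition on the additional information:
P(anomaly flag | cosmic-ray hit) = 0.87481×0.85 + 0.987481×0.15 = 0.743588 + 0.148122 = 0.891710
Restricting to configurations with real transient source present: 0.987481×0.15 = 0.148122.
P(real transient source | anomaly flag, cosmic-ray hit) = 0.148122 / 0.891710 ≈ 0.1661

P(real transient source | anomaly flag) ≈ 0.3983; P(real transient source | anomaly flag, cosmic-ray hit) ≈ 0.1661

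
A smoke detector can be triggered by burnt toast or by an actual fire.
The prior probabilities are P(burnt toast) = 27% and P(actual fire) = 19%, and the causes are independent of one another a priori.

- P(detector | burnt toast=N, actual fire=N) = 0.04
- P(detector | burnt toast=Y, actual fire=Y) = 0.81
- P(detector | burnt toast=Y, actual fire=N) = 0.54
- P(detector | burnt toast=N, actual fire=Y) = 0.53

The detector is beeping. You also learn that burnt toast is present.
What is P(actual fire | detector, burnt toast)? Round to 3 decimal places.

P(actual fire | detector, burnt toast) ≈ 0.260

By total probability over both values of actual fire:
  P(detector | burnt toast) = 0.54*0.81 + 0.81*0.19
        = 0.437400 + 0.153900 = 0.591300
Keeping only the actual fire-present terms gives 0.153900, so
  P(actual fire | detector, burnt toast) = 0.153900 / 0.591300 ≈ 0.260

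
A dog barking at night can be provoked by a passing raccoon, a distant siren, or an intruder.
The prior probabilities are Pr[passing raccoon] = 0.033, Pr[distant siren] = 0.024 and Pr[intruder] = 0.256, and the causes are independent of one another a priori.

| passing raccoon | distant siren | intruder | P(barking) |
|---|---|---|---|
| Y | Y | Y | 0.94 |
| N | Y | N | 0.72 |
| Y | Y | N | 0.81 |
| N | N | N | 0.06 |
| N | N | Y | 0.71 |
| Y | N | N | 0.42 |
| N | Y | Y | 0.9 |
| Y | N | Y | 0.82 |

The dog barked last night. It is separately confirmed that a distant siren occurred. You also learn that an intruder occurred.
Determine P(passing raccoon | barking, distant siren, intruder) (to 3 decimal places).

P(passing raccoon | barking, distant siren, intruder) ≈ 0.034

P(barking | distant siren, intruder) = 0.9·0.967 + 0.94·0.033 = 0.870300 + 0.031020 = 0.901320
Restricting to configurations with passing raccoon present: 0.94·0.033 = 0.031020.
P(passing raccoon | barking, distant siren, intruder) = 0.031020 / 0.901320 ≈ 0.034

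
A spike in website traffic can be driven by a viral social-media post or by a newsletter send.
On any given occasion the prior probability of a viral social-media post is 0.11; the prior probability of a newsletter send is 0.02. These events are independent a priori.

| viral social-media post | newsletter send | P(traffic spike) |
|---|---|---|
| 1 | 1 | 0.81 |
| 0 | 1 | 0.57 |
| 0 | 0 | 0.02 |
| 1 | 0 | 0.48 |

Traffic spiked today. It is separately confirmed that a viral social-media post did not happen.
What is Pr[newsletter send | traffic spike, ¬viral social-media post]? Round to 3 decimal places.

P(traffic spike | ¬viral social-media post) = 0.02*0.98 + 0.57*0.02 = 0.019600 + 0.011400 = 0.031000
The newsletter send-present share is 0.57*0.02 = 0.011400.
So P(newsletter send | traffic spike, ¬viral social-media post) = 0.011400/0.031000 ≈ 0.368.

Pr[newsletter send | traffic spike, ¬viral social-media post] ≈ 0.368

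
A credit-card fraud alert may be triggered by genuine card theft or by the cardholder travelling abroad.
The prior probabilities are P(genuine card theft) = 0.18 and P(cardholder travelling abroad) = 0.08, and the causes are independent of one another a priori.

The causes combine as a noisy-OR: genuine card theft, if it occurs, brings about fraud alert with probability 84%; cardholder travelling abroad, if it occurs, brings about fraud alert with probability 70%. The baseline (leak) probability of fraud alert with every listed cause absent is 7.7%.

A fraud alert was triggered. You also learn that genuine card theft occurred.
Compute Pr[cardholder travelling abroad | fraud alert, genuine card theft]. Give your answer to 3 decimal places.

Pr[cardholder travelling abroad | fraud alert, genuine card theft] ≈ 0.089

Under noisy-OR, P(fraud alert | causes) = 1 − (1−0.077)·∏(1−qᵢ) over the active causes.
By total probability over both values of cardholder travelling abroad:
  P(fraud alert | genuine card theft) = 0.85232*0.92 + 0.955696*0.08
        = 0.784134 + 0.076456 = 0.860590
Configurations with cardholder travelling abroad contribute 0.076456, so
  P(cardholder travelling abroad | fraud alert, genuine card theft) = 0.076456 / 0.860590 ≈ 0.089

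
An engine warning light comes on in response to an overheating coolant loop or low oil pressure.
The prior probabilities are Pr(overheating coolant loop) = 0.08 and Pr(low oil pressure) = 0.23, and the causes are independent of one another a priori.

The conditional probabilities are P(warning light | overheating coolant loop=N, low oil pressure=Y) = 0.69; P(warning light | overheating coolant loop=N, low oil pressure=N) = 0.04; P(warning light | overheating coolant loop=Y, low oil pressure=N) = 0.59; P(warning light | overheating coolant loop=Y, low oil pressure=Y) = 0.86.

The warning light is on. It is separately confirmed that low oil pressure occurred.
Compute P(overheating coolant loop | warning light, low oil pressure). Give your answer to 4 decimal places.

For the numerator, keep only overheating coolant loop=true terms: 0.86·0.08 = 0.068800
Normalizer over all consistent configurations: 0.69·0.92 + 0.86·0.08 = 0.703600
Posterior = 0.068800 / 0.703600 ≈ 0.0978

P(overheating coolant loop | warning light, low oil pressure) ≈ 0.0978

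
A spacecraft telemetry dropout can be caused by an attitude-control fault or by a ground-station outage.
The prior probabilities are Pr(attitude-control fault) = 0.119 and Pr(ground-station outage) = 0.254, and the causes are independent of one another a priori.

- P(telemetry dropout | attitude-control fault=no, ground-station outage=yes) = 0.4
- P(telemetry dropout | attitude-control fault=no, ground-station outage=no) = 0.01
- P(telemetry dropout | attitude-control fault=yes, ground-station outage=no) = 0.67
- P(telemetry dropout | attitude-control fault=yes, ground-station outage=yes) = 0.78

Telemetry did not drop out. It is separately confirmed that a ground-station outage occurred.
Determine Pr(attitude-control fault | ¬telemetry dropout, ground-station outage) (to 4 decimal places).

Pr(attitude-control fault | ¬telemetry dropout, ground-station outage) ≈ 0.0472

Enumerate both values of attitude-control fault and weight by the priors:
  P(¬telemetry dropout | ground-station outage) = 0.6*0.881 + 0.22*0.119
        = 0.528600 + 0.026180 = 0.554780
The terms with attitude-control fault present sum to 0.026180, so
  P(attitude-control fault | ¬telemetry dropout, ground-station outage) = 0.026180 / 0.554780 ≈ 0.0472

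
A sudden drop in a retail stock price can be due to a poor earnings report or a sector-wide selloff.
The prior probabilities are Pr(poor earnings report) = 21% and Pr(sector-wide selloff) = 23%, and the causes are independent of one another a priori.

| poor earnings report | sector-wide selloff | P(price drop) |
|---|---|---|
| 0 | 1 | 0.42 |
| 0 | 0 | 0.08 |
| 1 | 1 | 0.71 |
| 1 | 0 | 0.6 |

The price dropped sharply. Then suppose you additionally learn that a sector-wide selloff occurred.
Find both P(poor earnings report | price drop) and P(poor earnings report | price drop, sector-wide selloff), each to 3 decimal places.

Weight on poor earnings report=true, given the evidence: 0.097020 + 0.034293 = 0.131313
Denominator P(price drop): 0.08·0.79·0.77 + 0.42·0.79·0.23 + 0.6·0.21·0.77 + 0.71·0.21·0.23 = 0.256291
P(poor earnings report | price drop) = 0.131313/0.256291 ≈ 0.512

Now also conditioning on sector-wide selloff=true:
By total probability over both values of poor earnings report:
  P(price drop | sector-wide selloff) = 0.42×0.79 + 0.71×0.21
        = 0.331800 + 0.149100 = 0.480900
Configurations with poor earnings report contribute 0.149100, so
  P(poor earnings report | price drop, sector-wide selloff) = 0.149100 / 0.480900 ≈ 0.310

P(poor earnings report | price drop) ≈ 0.512; P(poor earnings report | price drop, sector-wide selloff) ≈ 0.310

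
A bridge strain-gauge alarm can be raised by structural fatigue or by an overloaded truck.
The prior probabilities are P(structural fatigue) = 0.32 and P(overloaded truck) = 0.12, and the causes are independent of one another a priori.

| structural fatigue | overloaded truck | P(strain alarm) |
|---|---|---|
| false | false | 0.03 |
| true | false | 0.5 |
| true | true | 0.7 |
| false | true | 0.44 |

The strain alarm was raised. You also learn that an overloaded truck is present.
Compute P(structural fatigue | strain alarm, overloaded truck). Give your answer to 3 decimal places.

P(structural fatigue | strain alarm, overloaded truck) ≈ 0.428

By total probability over both values of structural fatigue:
  P(strain alarm | overloaded truck) = 0.44*0.68 + 0.7*0.32
        = 0.299200 + 0.224000 = 0.523200
Configurations with structural fatigue contribute 0.224000, so
  P(structural fatigue | strain alarm, overloaded truck) = 0.224000 / 0.523200 ≈ 0.428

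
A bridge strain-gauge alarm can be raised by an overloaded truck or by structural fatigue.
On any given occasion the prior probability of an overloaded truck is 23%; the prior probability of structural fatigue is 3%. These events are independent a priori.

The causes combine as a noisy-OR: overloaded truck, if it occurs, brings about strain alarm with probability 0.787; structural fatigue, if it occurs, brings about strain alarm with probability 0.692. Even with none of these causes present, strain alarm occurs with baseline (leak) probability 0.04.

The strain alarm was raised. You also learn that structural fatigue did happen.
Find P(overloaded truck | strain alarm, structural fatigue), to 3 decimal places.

P(overloaded truck | strain alarm, structural fatigue) ≈ 0.284

Under noisy-OR, P(strain alarm | causes) = 1 − (1−0.04)·∏(1−qᵢ) over the active causes.
For the numerator, keep only overloaded truck=true terms: 0.93702·0.23 = 0.215515
Normalizer over all consistent configurations: 0.70432·0.77 + 0.93702·0.23 = 0.757841
Posterior = 0.215515 / 0.757841 ≈ 0.284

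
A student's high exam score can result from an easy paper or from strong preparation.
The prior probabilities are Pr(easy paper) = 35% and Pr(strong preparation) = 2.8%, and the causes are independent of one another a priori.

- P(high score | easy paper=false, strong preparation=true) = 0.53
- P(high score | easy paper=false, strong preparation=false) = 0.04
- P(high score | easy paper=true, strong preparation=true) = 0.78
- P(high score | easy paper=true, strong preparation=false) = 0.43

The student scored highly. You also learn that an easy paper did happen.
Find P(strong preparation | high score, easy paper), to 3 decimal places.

P(strong preparation | high score, easy paper) ≈ 0.050

Weight on strong preparation=true, given the evidence: 0.78*0.028 = 0.021840
The normalizing constant is 0.43*0.972 + 0.78*0.028 = 0.439800
Posterior = 0.021840 / 0.439800 ≈ 0.050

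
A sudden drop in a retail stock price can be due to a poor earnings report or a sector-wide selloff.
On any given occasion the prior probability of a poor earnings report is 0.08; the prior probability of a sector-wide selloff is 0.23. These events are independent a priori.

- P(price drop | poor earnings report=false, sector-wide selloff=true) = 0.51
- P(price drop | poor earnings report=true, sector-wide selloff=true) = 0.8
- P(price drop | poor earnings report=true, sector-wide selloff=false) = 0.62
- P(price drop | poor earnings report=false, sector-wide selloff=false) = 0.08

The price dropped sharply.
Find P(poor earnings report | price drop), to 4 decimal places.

P(poor earnings report | price drop) ≈ 0.2433

Enumerate the 4 (poor earnings report, sector-wide selloff) configurations and weight by the priors:
  P(price drop) = 0.08×0.92×0.77 + 0.51×0.92×0.23 + 0.62×0.08×0.77 + 0.8×0.08×0.23
        = 0.056672 + 0.107916 + 0.038192 + 0.014720 = 0.217500
The terms with poor earnings report present sum to 0.052912, so
  P(poor earnings report | price drop) = 0.052912 / 0.217500 ≈ 0.2433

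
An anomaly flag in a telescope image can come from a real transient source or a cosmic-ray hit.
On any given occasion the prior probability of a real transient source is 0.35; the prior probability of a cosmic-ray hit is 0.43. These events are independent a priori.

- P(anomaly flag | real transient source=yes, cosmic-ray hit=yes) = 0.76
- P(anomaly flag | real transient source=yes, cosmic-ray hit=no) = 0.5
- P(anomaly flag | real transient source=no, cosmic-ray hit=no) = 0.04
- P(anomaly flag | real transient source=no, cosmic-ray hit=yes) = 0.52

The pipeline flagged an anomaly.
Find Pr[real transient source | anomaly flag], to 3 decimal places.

P(anomaly flag) = 0.04×0.65×0.57 + 0.52×0.65×0.43 + 0.5×0.35×0.57 + 0.76×0.35×0.43 = 0.014820 + 0.145340 + 0.099750 + 0.114380 = 0.374290
Restricting to configurations with real transient source present: 0.099750 + 0.114380 = 0.214130.
Hence the posterior is 0.214130/0.374290 ≈ 0.572.

Pr[real transient source | anomaly flag] ≈ 0.572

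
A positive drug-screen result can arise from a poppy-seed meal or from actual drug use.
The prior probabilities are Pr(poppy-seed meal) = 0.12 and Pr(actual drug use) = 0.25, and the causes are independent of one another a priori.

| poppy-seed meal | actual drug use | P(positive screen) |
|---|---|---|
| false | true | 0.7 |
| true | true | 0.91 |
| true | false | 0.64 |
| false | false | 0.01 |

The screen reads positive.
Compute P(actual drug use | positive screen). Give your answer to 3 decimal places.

For the numerator, keep only actual drug use=true terms: 0.154000 + 0.027300 = 0.181300
The normalizing constant is 0.01×0.88×0.75 + 0.7×0.88×0.25 + 0.64×0.12×0.75 + 0.91×0.12×0.25 = 0.245500
P(actual drug use | positive screen) = 0.181300/0.245500 ≈ 0.738

P(actual drug use | positive screen) ≈ 0.738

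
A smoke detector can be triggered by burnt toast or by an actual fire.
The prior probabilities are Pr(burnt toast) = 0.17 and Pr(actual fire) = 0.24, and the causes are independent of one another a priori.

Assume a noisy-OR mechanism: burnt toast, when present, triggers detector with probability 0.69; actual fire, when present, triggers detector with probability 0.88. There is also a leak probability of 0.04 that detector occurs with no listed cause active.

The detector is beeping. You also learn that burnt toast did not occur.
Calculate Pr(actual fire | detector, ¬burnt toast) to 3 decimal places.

Pr(actual fire | detector, ¬burnt toast) ≈ 0.875

Under noisy-OR, P(detector | causes) = 1 − (1−0.04)·∏(1−qᵢ) over the active causes.
P(detector | ¬burnt toast) = 0.04·0.76 + 0.8848·0.24 = 0.030400 + 0.212352 = 0.242752
Of this, 0.212352 comes from 0.8848·0.24 (the actual fire=true cases).
So P(actual fire | detector, ¬burnt toast) = 0.212352/0.242752 ≈ 0.875.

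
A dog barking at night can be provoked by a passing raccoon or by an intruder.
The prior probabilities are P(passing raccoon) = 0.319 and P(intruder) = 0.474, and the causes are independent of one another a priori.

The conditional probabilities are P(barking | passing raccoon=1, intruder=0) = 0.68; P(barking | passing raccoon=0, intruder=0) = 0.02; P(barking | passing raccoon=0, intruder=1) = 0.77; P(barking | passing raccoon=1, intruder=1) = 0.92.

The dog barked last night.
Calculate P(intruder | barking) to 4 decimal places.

By total probability over the 4 (passing raccoon, intruder) configurations:
  P(barking) = 0.02*0.681*0.526 + 0.77*0.681*0.474 + 0.68*0.319*0.526 + 0.92*0.319*0.474
        = 0.007164 + 0.248551 + 0.114100 + 0.139110 = 0.508925
Keeping only the intruder-present terms gives 0.387661, so
  P(intruder | barking) = 0.387661 / 0.508925 ≈ 0.7617

P(intruder | barking) ≈ 0.7617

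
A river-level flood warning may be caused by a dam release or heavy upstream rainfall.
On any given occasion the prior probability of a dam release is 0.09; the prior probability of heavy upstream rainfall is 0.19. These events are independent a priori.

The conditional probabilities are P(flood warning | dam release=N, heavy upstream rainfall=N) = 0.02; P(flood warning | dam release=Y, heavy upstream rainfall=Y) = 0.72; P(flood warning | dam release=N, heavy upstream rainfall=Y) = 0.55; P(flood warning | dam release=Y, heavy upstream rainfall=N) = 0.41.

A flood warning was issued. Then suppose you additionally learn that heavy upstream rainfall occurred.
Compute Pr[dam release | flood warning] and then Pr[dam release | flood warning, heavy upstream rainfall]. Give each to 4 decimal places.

For the numerator, keep only dam release=true terms: 0.029889 + 0.012312 = 0.042201
Normalizer over all consistent configurations: 0.02·0.91·0.81 + 0.55·0.91·0.19 + 0.41·0.09·0.81 + 0.72·0.09·0.19 = 0.152038
P(dam release | flood warning) = 0.042201/0.152038 ≈ 0.2776

With the extra evidence:
P(flood warning | heavy upstream rainfall) = 0.55·0.91 + 0.72·0.09 = 0.500500 + 0.064800 = 0.565300
Of this, 0.064800 comes from 0.72·0.09 (the dam release=true cases).
Hence the posterior is 0.064800/0.565300 ≈ 0.1146.
Conditioning on heavy upstream rainfall lowers the posterior on dam release: the classic explaining-away effect in a common-effect structure.

Pr[dam release | flood warning] ≈ 0.2776; Pr[dam release | flood warning, heavy upstream rainfall] ≈ 0.1146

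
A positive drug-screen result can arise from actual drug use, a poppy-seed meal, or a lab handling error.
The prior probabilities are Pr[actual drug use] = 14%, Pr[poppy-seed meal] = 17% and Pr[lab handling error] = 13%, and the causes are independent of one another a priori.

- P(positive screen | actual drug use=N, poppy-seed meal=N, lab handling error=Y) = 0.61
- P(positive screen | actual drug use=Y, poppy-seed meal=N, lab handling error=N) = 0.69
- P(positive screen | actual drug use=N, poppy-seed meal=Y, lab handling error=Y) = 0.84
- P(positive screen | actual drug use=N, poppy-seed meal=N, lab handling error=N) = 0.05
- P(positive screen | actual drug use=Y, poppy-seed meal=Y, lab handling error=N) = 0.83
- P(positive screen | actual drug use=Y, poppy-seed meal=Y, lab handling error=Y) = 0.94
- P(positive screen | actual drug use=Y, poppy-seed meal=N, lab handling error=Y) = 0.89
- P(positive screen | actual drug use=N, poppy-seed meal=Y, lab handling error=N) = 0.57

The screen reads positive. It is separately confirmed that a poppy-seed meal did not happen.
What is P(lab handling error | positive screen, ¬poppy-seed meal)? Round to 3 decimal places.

Sum P(positive screen|·) weighted by the priors over the 4 (actual drug use, lab handling error) configurations:
  P(positive screen | ¬poppy-seed meal) = 0.05×0.86×0.87 + 0.61×0.86×0.13 + 0.69×0.14×0.87 + 0.89×0.14×0.13
        = 0.037410 + 0.068198 + 0.084042 + 0.016198 = 0.205848
Configurations with lab handling error contribute 0.084396, so
  P(lab handling error | positive screen, ¬poppy-seed meal) = 0.084396 / 0.205848 ≈ 0.410

P(lab handling error | positive screen, ¬poppy-seed meal) ≈ 0.410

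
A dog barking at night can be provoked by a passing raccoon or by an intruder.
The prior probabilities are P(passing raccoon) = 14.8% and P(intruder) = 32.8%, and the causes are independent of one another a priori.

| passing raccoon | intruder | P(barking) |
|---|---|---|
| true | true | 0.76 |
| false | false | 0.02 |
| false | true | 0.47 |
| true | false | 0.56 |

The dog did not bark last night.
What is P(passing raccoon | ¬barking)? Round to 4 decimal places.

P(passing raccoon | ¬barking) ≈ 0.0725

By total probability over the 4 (passing raccoon, intruder) configurations:
  P(¬barking) = 0.98·0.852·0.672 + 0.53·0.852·0.328 + 0.44·0.148·0.672 + 0.24·0.148·0.328
        = 0.561093 + 0.148112 + 0.043761 + 0.011651 = 0.764617
Configurations with passing raccoon contribute 0.055412, so
  P(passing raccoon | ¬barking) = 0.055412 / 0.764617 ≈ 0.0725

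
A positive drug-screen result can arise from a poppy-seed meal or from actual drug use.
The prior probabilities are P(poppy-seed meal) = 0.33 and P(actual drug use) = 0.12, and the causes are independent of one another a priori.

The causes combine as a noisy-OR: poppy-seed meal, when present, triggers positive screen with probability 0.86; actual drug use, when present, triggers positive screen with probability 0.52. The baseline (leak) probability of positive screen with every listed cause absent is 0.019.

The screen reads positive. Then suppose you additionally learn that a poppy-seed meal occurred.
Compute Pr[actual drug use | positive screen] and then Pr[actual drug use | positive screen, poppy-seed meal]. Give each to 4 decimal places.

Pr[actual drug use | positive screen] ≈ 0.2331; Pr[actual drug use | positive screen, poppy-seed meal] ≈ 0.1287

Under noisy-OR, P(positive screen | causes) = 1 − (1−0.019)·∏(1−qᵢ) over the active causes.
By total probability over the 4 (poppy-seed meal, actual drug use) configurations:
  P(positive screen) = 0.019*0.67*0.88 + 0.52912*0.67*0.12 + 0.86266*0.33*0.88 + 0.934077*0.33*0.12
        = 0.011202 + 0.042541 + 0.250516 + 0.036989 = 0.341248
Configurations with actual drug use contribute 0.079530, so
  P(actual drug use | positive screen) = 0.079530 / 0.341248 ≈ 0.2331

Now also conditioning on poppy-seed meal=true:
Sum P(positive screen|·) weighted by the priors over both values of actual drug use:
  P(positive screen | poppy-seed meal) = 0.86266·0.88 + 0.934077·0.12
        = 0.759141 + 0.112089 = 0.871230
The terms with actual drug use present sum to 0.112089, so
  P(actual drug use | positive screen, poppy-seed meal) = 0.112089 / 0.871230 ≈ 0.1287
The drop from 0.2331 to 0.1287 is the explaining-away (discounting) effect.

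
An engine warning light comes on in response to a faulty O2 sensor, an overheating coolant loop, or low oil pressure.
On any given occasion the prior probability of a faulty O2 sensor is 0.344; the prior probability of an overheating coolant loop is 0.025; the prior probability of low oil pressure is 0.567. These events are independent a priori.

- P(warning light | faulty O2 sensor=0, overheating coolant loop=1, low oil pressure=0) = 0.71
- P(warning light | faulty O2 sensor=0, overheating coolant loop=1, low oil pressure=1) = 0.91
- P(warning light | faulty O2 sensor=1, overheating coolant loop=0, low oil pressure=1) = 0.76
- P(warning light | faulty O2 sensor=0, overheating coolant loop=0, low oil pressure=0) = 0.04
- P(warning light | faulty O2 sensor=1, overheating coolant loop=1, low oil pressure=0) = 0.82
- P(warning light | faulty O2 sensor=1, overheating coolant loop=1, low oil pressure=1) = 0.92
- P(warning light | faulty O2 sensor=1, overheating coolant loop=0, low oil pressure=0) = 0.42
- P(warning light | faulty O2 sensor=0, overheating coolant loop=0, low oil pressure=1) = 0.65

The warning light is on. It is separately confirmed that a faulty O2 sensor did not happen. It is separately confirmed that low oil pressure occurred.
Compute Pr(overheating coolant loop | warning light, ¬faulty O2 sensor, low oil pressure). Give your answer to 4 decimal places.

Pr(overheating coolant loop | warning light, ¬faulty O2 sensor, low oil pressure) ≈ 0.0347

P(warning light | ¬faulty O2 sensor, low oil pressure) = 0.65*0.975 + 0.91*0.025 = 0.633750 + 0.022750 = 0.656500
The overheating coolant loop-present share is 0.91*0.025 = 0.022750.
Hence the posterior is 0.022750/0.656500 ≈ 0.0347.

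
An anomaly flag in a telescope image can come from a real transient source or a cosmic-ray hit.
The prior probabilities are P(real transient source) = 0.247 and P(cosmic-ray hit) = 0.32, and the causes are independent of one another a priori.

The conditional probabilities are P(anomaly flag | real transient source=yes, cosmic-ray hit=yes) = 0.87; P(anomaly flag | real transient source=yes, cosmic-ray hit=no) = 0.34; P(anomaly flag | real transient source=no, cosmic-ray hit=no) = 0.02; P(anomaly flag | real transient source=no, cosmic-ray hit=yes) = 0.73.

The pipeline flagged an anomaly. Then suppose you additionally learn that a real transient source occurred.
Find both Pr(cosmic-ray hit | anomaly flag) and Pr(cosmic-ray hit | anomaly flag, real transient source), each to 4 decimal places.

Enumerate the 4 (real transient source, cosmic-ray hit) configurations and weight by the priors:
  P(anomaly flag) = 0.02·0.753·0.68 + 0.73·0.753·0.32 + 0.34·0.247·0.68 + 0.87·0.247·0.32
        = 0.010241 + 0.175901 + 0.057106 + 0.068765 = 0.312013
Keeping only the cosmic-ray hit-present terms gives 0.244666, so
  P(cosmic-ray hit | anomaly flag) = 0.244666 / 0.312013 ≈ 0.7842

Now also conditioning on real transient source=true:
Enumerate both values of cosmic-ray hit and weight by the priors:
  P(anomaly flag | real transient source) = 0.34*0.68 + 0.87*0.32
        = 0.231200 + 0.278400 = 0.509600
Configurations with cosmic-ray hit contribute 0.278400, so
  P(cosmic-ray hit | anomaly flag, real transient source) = 0.278400 / 0.509600 ≈ 0.5463
This is intercausal reasoning (explaining away): once real transient source accounts for the anomaly flag, cosmic-ray hit becomes less likely.

Pr(cosmic-ray hit | anomaly flag) ≈ 0.7842; Pr(cosmic-ray hit | anomaly flag, real transient source) ≈ 0.5463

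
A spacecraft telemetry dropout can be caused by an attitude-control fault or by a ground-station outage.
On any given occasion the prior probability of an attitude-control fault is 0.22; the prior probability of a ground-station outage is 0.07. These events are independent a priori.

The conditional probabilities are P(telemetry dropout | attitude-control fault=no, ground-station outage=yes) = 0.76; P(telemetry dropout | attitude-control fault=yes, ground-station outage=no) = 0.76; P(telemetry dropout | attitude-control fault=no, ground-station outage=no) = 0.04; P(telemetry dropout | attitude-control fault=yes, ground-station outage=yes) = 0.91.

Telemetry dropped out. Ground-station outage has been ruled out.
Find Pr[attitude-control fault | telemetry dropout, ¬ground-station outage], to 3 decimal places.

P(telemetry dropout | ¬ground-station outage) = 0.04×0.78 + 0.76×0.22 = 0.031200 + 0.167200 = 0.198400
The attitude-control fault-present share is 0.76×0.22 = 0.167200.
Hence the posterior is 0.167200/0.198400 ≈ 0.843.

Pr[attitude-control fault | telemetry dropout, ¬ground-station outage] ≈ 0.843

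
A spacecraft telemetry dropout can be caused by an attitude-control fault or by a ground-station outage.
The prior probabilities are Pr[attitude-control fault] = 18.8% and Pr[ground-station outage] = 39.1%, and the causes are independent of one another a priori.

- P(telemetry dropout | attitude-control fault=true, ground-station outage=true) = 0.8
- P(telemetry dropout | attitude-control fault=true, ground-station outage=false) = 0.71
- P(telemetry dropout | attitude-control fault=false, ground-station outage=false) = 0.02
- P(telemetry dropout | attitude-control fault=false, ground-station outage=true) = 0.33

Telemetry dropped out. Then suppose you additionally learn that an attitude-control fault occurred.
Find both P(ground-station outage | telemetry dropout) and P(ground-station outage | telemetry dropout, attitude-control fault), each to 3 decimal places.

Sum P(telemetry dropout|·) weighted by the priors over the 4 (attitude-control fault, ground-station outage) configurations:
  P(telemetry dropout) = 0.02*0.812*0.609 + 0.33*0.812*0.391 + 0.71*0.188*0.609 + 0.8*0.188*0.391
        = 0.009890 + 0.104772 + 0.081289 + 0.058806 = 0.254757
Keeping only the ground-station outage-present terms gives 0.163578, so
  P(ground-station outage | telemetry dropout) = 0.163578 / 0.254757 ≈ 0.642

With the extra evidence:
P(telemetry dropout | attitude-control fault) = 0.71×0.609 + 0.8×0.391 = 0.432390 + 0.312800 = 0.745190
Restricting to configurations with ground-station outage present: 0.8×0.391 = 0.312800.
Hence the posterior is 0.312800/0.745190 ≈ 0.420.

P(ground-station outage | telemetry dropout) ≈ 0.642; P(ground-station outage | telemetry dropout, attitude-control fault) ≈ 0.420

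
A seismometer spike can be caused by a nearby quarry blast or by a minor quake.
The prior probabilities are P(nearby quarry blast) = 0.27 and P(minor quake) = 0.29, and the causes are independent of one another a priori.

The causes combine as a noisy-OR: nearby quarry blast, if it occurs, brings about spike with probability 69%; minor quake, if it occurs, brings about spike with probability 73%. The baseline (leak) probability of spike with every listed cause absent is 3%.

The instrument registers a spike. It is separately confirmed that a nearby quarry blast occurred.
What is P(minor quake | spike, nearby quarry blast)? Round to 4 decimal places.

Under noisy-OR, P(spike | causes) = 1 − (1−0.03)·∏(1−qᵢ) over the active causes.
P(spike | nearby quarry blast) = 0.6993*0.71 + 0.918811*0.29 = 0.496503 + 0.266455 = 0.762958
Of this, 0.266455 comes from 0.918811*0.29 (the minor quake=true cases).
Hence the posterior is 0.266455/0.762958 ≈ 0.3492.

P(minor quake | spike, nearby quarry blast) ≈ 0.3492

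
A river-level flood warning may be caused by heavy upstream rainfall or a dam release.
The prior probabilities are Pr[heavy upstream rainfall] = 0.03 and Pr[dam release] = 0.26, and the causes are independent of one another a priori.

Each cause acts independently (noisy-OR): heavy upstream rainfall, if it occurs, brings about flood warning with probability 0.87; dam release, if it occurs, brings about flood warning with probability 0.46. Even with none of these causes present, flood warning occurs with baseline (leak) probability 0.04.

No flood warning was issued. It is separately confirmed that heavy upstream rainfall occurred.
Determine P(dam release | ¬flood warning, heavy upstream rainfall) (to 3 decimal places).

P(dam release | ¬flood warning, heavy upstream rainfall) ≈ 0.159

Under noisy-OR, P(flood warning | causes) = 1 − (1−0.04)·∏(1−qᵢ) over the active causes.
Sum P(¬flood warning|·) weighted by the priors over both values of dam release:
  P(¬flood warning | heavy upstream rainfall) = 0.1248·0.74 + 0.067392·0.26
        = 0.092352 + 0.017522 = 0.109874
The terms with dam release present sum to 0.017522, so
  P(dam release | ¬flood warning, heavy upstream rainfall) = 0.017522 / 0.109874 ≈ 0.159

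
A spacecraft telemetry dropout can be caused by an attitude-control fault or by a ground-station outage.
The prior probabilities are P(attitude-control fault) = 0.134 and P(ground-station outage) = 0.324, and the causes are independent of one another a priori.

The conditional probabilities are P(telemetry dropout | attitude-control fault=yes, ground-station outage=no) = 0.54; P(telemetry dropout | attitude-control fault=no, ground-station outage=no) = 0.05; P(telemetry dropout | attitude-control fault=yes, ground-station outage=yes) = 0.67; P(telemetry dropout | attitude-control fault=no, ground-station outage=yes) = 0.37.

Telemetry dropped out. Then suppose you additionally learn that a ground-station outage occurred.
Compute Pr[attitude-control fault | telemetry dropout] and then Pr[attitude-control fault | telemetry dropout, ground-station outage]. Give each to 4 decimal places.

Pr[attitude-control fault | telemetry dropout] ≈ 0.3695; Pr[attitude-control fault | telemetry dropout, ground-station outage] ≈ 0.2189

Numerator (weight on configurations with attitude-control fault): 0.048915 + 0.029089 = 0.078004
Denominator P(telemetry dropout): 0.05*0.866*0.676 + 0.37*0.866*0.324 + 0.54*0.134*0.676 + 0.67*0.134*0.324 = 0.211091
Posterior = 0.078004 / 0.211091 ≈ 0.3695

With the extra evidence:
P(telemetry dropout | ground-station outage) = 0.37×0.866 + 0.67×0.134 = 0.320420 + 0.089780 = 0.410200
Of this, 0.089780 comes from 0.67×0.134 (the attitude-control fault=true cases).
Hence the posterior is 0.089780/0.410200 ≈ 0.2189.
— ground-station outage explains away the evidence for attitude-control fault.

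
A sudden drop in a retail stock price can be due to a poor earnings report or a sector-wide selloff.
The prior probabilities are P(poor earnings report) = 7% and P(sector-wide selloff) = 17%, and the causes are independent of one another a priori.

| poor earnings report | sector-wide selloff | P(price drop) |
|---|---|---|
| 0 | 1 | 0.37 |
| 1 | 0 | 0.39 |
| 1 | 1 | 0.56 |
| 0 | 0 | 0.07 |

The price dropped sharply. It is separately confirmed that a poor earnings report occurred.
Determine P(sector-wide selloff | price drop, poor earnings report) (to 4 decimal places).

P(sector-wide selloff | price drop, poor earnings report) ≈ 0.2273

Sum P(price drop|·) weighted by the priors over both values of sector-wide selloff:
  P(price drop | poor earnings report) = 0.39×0.83 + 0.56×0.17
        = 0.323700 + 0.095200 = 0.418900
Keeping only the sector-wide selloff-present terms gives 0.095200, so
  P(sector-wide selloff | price drop, poor earnings report) = 0.095200 / 0.418900 ≈ 0.2273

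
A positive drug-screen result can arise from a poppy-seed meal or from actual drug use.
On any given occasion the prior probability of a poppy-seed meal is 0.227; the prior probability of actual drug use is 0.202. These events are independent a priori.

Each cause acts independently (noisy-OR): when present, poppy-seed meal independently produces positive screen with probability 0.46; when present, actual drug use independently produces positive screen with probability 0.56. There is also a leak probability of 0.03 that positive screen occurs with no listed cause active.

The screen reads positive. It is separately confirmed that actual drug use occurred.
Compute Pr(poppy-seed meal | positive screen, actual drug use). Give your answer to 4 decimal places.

Under noisy-OR, P(positive screen | causes) = 1 − (1−0.03)·∏(1−qᵢ) over the active causes.
For the numerator, keep only poppy-seed meal=true terms: 0.769528*0.227 = 0.174683
Denominator P(positive screen | actual drug use): 0.5732*0.773 + 0.769528*0.227 = 0.617767
Posterior = 0.174683 / 0.617767 ≈ 0.2828

Pr(poppy-seed meal | positive screen, actual drug use) ≈ 0.2828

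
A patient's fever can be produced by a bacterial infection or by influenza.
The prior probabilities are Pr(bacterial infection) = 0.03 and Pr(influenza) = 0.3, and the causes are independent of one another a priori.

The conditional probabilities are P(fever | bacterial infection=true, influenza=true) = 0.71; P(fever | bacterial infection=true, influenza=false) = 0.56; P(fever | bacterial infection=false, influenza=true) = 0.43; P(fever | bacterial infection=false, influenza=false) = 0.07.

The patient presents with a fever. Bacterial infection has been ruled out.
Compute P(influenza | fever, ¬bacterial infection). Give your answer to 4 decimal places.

P(fever | ¬bacterial infection) = 0.07·0.7 + 0.43·0.3 = 0.049000 + 0.129000 = 0.178000
Restricting to configurations with influenza present: 0.43·0.3 = 0.129000.
So P(influenza | fever, ¬bacterial infection) = 0.129000/0.178000 ≈ 0.7247.

P(influenza | fever, ¬bacterial infection) ≈ 0.7247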